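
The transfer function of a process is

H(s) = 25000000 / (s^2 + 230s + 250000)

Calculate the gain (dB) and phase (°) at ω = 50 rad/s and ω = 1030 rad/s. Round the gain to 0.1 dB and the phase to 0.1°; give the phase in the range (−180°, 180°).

ω = 50: 40.1 dB, -2.7°; ω = 1030: 29.4 dB, -163.7°

At s = jω = j50:
quadratic: (j50)² + 230·j50 + 250000 = 247500 + j11500 → |·| ≈ 2.4777e+05, ∠ ≈ 2.66°
|H| = 25000000 / 2.4777e+05 ≈ 100.9
Gain = 20 log₁₀(100.9) ≈ 40.08 dB
∠H = 0.00° − 2.66° = -2.66°

At s = jω = j1030:
quadratic: (j1030)² + 230·j1030 + 250000 = -810900 + j236900 → |·| ≈ 8.448e+05, ∠ ≈ 163.71°
|H| = 25000000 / 8.448e+05 ≈ 29.593
Gain = 20 log₁₀(29.593) ≈ 29.42 dB
∠H = 0.00° − 163.71° = -163.71°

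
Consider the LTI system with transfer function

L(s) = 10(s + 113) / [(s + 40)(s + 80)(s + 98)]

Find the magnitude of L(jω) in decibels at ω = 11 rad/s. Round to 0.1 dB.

-49.3 dB

At s = jω = j11:
zero (s+113): 113 + j11 → |·| = √(113²+11²) = √12890 ≈ 113.53, ∠ = arctan(11/113) ≈ 5.56°
pole (s+40): 40 + j11 → |·| = √(40²+11²) = √1721 ≈ 41.485, ∠ = arctan(11/40) ≈ 15.38°
pole (s+80): 80 + j11 → |·| = √(80²+11²) = √6521 ≈ 80.753, ∠ = arctan(11/80) ≈ 7.83°
pole (s+98): 98 + j11 → |·| = √(98²+11²) = √9725 ≈ 98.615, ∠ = arctan(11/98) ≈ 6.40°
|L| = 10 · 113.53 / 3.3036e+05 ≈ 0.0034366
Gain = 20 log₁₀(0.0034366) ≈ -49.28 dB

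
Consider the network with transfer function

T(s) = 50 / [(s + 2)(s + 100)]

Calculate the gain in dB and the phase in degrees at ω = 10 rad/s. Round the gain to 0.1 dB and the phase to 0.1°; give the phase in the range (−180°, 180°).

-26.2 dB, -84.4°

At s = jω = j10:
pole (s+2): 2 + j10 → |·| = √(2²+10²) = √104 ≈ 10.198, ∠ = arctan(10/2) ≈ 78.69°
pole (s+100): 100 + j10 → |·| = √(100²+10²) = √10100 ≈ 100.5, ∠ = arctan(10/100) ≈ 5.71°
|T| = 50 / 1024.9 ≈ 0.048785
Gain = 20 log₁₀(0.048785) ≈ -26.23 dB
∠T = 0.00° − 84.40° = -84.40°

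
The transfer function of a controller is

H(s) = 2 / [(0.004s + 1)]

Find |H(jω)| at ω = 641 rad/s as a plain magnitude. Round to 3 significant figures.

At ω = 641 rad/s:
pole (1 + j641·0.004) = 1 + j2.564 → |·| ≈ 2.7521, ∠ ≈ 68.69°
|H| = 2 · 1 / (2.7521) ≈ 0.72672

0.727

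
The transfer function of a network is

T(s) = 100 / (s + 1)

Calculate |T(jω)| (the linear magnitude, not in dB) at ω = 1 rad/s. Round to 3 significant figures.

At s = jω = j1:
pole (s+1): 1 + j1 → |·| = √(1²+1²) = √2 ≈ 1.4142, ∠ = arctan(1/1) ≈ 45.00°
|T| = 100 / 1.4142 ≈ 70.711

70.7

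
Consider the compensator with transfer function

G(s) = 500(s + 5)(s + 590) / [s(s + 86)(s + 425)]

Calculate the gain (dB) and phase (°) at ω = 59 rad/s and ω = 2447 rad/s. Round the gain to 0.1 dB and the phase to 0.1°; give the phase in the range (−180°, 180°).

At s = jω = j59:
zero (s+5): 5 + j59 → |·| = √(5²+59²) = √3506 ≈ 59.211, ∠ = arctan(59/5) ≈ 85.16°
zero (s+590): 590 + j59 → |·| = √(590²+59²) = √351581 ≈ 592.94, ∠ = arctan(59/590) ≈ 5.71°
pole (s+86): 86 + j59 → |·| = √(86²+59²) = √10877 ≈ 104.29, ∠ = arctan(59/86) ≈ 34.45°
pole (s+425): 425 + j59 → |·| = √(425²+59²) = √184106 ≈ 429.08, ∠ = arctan(59/425) ≈ 7.90°
pole at origin: |s| = 59, ∠ = 90.00° (in denominator)
|G| = 500 · 35109 / 2.6402e+06 ≈ 6.6489
Gain = 20 log₁₀(6.6489) ≈ 16.45 dB
∠G = 90.87° − 132.35° = -41.48°

At s = jω = j2447:
zero (s+5): 5 + j2447 → |·| = √(5²+2447²) = √5987834 ≈ 2447, ∠ = arctan(2447/5) ≈ 89.88°
zero (s+590): 590 + j2447 → |·| = √(590²+2447²) = √6335909 ≈ 2517.1, ∠ = arctan(2447/590) ≈ 76.44°
pole (s+86): 86 + j2447 → |·| = √(86²+2447²) = √5995205 ≈ 2448.5, ∠ = arctan(2447/86) ≈ 87.99°
pole (s+425): 425 + j2447 → |·| = √(425²+2447²) = √6168434 ≈ 2483.6, ∠ = arctan(2447/425) ≈ 80.15°
pole at origin: |s| = 2447, ∠ = 90.00° (in denominator)
|G| = 500 · 6.1593e+06 / 1.488e+10 ≈ 0.20697
Gain = 20 log₁₀(0.20697) ≈ -13.68 dB
∠G = 166.32° − 258.14° = -91.82°

ω = 59: 16.5 dB, -41.5°; ω = 2447: -13.7 dB, -91.8°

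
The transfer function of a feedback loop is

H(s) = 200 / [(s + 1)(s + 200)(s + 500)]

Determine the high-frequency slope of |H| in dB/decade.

Each pole contributes −20 dB/decade at high frequency; each zero contributes +20 dB/decade.
Net: 0 zero(s) − 3 pole(s) → -60 dB/decade.

-60 dB/decade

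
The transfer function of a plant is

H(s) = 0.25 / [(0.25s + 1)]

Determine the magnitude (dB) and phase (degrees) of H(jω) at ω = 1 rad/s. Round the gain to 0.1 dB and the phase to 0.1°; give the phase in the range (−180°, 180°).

At ω = 1 rad/s:
pole (1 + j1·0.25) = 1 + j0.25 → |·| ≈ 1.0308, ∠ ≈ 14.04°
|H| = 0.25 · 1 / (1.0308) ≈ 0.24253
Gain = 20 log₁₀(0.24253) ≈ -12.30 dB
∠H = (0°) − (14.04°) = -14.04°

-12.3 dB, -14.0°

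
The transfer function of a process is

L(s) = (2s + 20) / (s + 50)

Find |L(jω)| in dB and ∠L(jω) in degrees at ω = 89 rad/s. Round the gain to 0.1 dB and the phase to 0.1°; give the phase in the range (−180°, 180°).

Substitute s = j89:
Numerator: 2(j89) + 20 = 20 + j178
Denominator: (j89) + 50 = 50 + j89
|N| = √(20² + 178²) ≈ 179.12, ∠N ≈ 83.59°
|D| = √(50² + 89²) ≈ 102.08, ∠D ≈ 60.67°
|L| = 179.12 / 102.08 ≈ 1.7547
Gain = 20 log₁₀(1.7547) ≈ 4.88 dB
∠L = 83.59° − 60.67° = 22.92°

4.9 dB, 22.9°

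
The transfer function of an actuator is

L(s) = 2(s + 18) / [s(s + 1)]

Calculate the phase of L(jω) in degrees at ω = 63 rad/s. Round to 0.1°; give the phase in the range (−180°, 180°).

-105.0°

At s = jω = j63:
zero (s+18): 18 + j63 → |·| = √(18²+63²) = √4293 ≈ 65.521, ∠ = arctan(63/18) ≈ 74.05°
pole (s+1): 1 + j63 → |·| = √(1²+63²) = √3970 ≈ 63.008, ∠ = arctan(63/1) ≈ 89.09°
pole at origin: |s| = 63, ∠ = 90.00° (in denominator)
∠L = 74.05° − 179.09° = -105.04°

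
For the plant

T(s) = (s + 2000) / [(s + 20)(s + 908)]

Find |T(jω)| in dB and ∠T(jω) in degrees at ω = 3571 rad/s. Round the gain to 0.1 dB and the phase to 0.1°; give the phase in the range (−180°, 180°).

-70.1 dB, -104.7°

At s = jω = j3571:
zero (s+2000): 2000 + j3571 → |·| = √(2000²+3571²) = √16752041 ≈ 4092.9, ∠ = arctan(3571/2000) ≈ 60.75°
pole (s+20): 20 + j3571 → |·| = √(20²+3571²) = √12752441 ≈ 3571.1, ∠ = arctan(3571/20) ≈ 89.68°
pole (s+908): 908 + j3571 → |·| = √(908²+3571²) = √13576505 ≈ 3684.6, ∠ = arctan(3571/908) ≈ 75.73°
|T| = 1 · 4092.9 / 1.3158e+07 ≈ 0.00031106
Gain = 20 log₁₀(0.00031106) ≈ -70.14 dB
∠T = 60.75° − 165.41° = -104.66°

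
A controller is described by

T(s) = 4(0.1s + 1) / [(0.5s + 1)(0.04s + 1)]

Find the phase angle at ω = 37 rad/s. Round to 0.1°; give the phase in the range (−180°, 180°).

At ω = 37 rad/s:
zero (1 + j37·0.1) = 1 + j3.7 → |·| ≈ 3.8328, ∠ ≈ 74.88°
pole (1 + j37·0.5) = 1 + j18.5 → |·| ≈ 18.527, ∠ ≈ 86.91°
pole (1 + j37·0.04) = 1 + j1.48 → |·| ≈ 1.7862, ∠ ≈ 55.95°
∠T = (74.88°) − (86.91° + 55.95°) = -67.98°

-68.0°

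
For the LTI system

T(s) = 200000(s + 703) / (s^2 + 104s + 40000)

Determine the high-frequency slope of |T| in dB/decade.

Each pole contributes −20 dB/decade at high frequency; each zero contributes +20 dB/decade.
Net: 1 zero(s) − 2 pole(s) → -20 dB/decade.

-20 dB/decade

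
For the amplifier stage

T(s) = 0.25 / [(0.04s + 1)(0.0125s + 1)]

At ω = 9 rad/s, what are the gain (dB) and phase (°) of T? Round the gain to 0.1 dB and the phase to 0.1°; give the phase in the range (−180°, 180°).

-12.6 dB, -26.2°

At ω = 9 rad/s:
pole (1 + j9·0.04) = 1 + j0.36 → |·| ≈ 1.0628, ∠ ≈ 19.80°
pole (1 + j9·0.0125) = 1 + j0.1125 → |·| ≈ 1.0063, ∠ ≈ 6.42°
|T| = 0.25 · 1 / (1.0628 · 1.0063) ≈ 0.23376
Gain = 20 log₁₀(0.23376) ≈ -12.62 dB
∠T = (0°) − (19.80° + 6.42°) = -26.22°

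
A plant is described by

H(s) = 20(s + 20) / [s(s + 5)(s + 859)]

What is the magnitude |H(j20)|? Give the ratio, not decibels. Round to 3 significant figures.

At s = jω = j20:
zero (s+20): 20 + j20 → |·| = √(20²+20²) = √800 ≈ 28.284, ∠ = arctan(20/20) ≈ 45.00°
pole (s+5): 5 + j20 → |·| = √(5²+20²) = √425 ≈ 20.616, ∠ = arctan(20/5) ≈ 75.96°
pole (s+859): 859 + j20 → |·| = √(859²+20²) = √738281 ≈ 859.23, ∠ = arctan(20/859) ≈ 1.33°
pole at origin: |s| = 20, ∠ = 90.00° (in denominator)
|H| = 20 · 28.284 / 3.5428e+05 ≈ 0.0015967

0.00160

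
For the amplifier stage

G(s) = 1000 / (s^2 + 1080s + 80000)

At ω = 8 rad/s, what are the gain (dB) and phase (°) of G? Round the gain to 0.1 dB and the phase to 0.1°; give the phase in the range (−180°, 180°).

-38.1 dB, -6.2°

Substitute s = j8:
Numerator: 1000 = 1000 + j0
Denominator: (j8)^2 + 1080(j8) + 80000 = 79936 + j8640
|N| = √(1000² + 0²) ≈ 1000, ∠N ≈ 0.00°
|D| = √(79936² + 8640²) ≈ 80402, ∠D ≈ 6.17°
|G| = 1000 / 80402 ≈ 0.012438
Gain = 20 log₁₀(0.012438) ≈ -38.10 dB
∠G = 0.00° − 6.17° = -6.17°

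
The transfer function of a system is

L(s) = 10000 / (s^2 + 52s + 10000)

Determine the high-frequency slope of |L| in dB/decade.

Each pole contributes −20 dB/decade at high frequency; each zero contributes +20 dB/decade.
Net: 0 zero(s) − 2 pole(s) → -40 dB/decade.

-40 dB/decade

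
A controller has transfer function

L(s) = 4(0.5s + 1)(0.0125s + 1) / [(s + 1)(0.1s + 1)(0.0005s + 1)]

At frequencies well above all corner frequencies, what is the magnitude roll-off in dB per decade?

Each pole contributes −20 dB/decade at high frequency; each zero contributes +20 dB/decade.
Net: 2 zero(s) − 3 pole(s) → -20 dB/decade.

-20 dB/decade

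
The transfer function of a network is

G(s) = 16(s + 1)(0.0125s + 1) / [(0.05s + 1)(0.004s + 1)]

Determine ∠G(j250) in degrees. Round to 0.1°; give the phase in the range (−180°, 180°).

31.6°

At ω = 250 rad/s:
zero (1 + j250·1) = 1 + j250 → |·| ≈ 250, ∠ ≈ 89.77°
zero (1 + j250·0.0125) = 1 + j3.125 → |·| ≈ 3.2811, ∠ ≈ 72.26°
pole (1 + j250·0.05) = 1 + j12.5 → |·| ≈ 12.54, ∠ ≈ 85.43°
pole (1 + j250·0.004) = 1 + j1 → |·| ≈ 1.4142, ∠ ≈ 45.00°
∠G = (89.77° + 72.26°) − (85.43° + 45.00°) = 31.60°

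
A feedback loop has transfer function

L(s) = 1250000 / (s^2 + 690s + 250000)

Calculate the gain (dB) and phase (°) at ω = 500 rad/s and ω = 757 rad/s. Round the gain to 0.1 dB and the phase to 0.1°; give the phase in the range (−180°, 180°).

ω = 500: 11.2 dB, -90.0°; ω = 757: 6.2 dB, -121.7°

At s = jω = j500:
quadratic: (j500)² + 690·j500 + 250000 = 0 + j345000 → |·| ≈ 3.45e+05, ∠ ≈ 90.00°
|L| = 1250000 / 3.45e+05 ≈ 3.6232
Gain = 20 log₁₀(3.6232) ≈ 11.18 dB
∠L = 0.00° − 90.00° = -90.00°

At s = jω = j757:
quadratic: (j757)² + 690·j757 + 250000 = -323049 + j522330 → |·| ≈ 6.1416e+05, ∠ ≈ 121.74°
|L| = 1250000 / 6.1416e+05 ≈ 2.0353
Gain = 20 log₁₀(2.0353) ≈ 6.17 dB
∠L = 0.00° − 121.74° = -121.74°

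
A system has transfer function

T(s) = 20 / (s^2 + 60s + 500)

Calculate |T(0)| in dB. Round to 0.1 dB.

-28.0 dB

T(0) = 20 / 500 = 0.04
20 log₁₀(0.04) ≈ -27.96 dB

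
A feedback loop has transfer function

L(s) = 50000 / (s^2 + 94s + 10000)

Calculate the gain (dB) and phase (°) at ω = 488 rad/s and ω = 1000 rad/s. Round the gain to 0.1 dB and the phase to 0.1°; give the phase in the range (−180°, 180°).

ω = 488: -13.4 dB, -168.6°; ω = 1000: -26.0 dB, -174.6°

At s = jω = j488:
quadratic: (j488)² + 94·j488 + 10000 = -228144 + j45872 → |·| ≈ 2.3271e+05, ∠ ≈ 168.63°
|L| = 50000 / 2.3271e+05 ≈ 0.21486
Gain = 20 log₁₀(0.21486) ≈ -13.36 dB
∠L = 0.00° − 168.63° = -168.63°

At s = jω = j1000:
quadratic: (j1000)² + 94·j1000 + 10000 = -990000 + j94000 → |·| ≈ 9.9445e+05, ∠ ≈ 174.58°
|L| = 50000 / 9.9445e+05 ≈ 0.050279
Gain = 20 log₁₀(0.050279) ≈ -25.97 dB
∠L = 0.00° − 174.58° = -174.58°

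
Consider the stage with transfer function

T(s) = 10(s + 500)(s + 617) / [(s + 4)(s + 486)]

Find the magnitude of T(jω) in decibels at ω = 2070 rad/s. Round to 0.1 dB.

20.4 dB

At s = jω = j2070:
zero (s+500): 500 + j2070 → |·| = √(500²+2070²) = √4534900 ≈ 2129.5, ∠ = arctan(2070/500) ≈ 76.42°
zero (s+617): 617 + j2070 → |·| = √(617²+2070²) = √4665589 ≈ 2160, ∠ = arctan(2070/617) ≈ 73.40°
pole (s+4): 4 + j2070 → |·| = √(4²+2070²) = √4284916 ≈ 2070, ∠ = arctan(2070/4) ≈ 89.89°
pole (s+486): 486 + j2070 → |·| = √(486²+2070²) = √4521096 ≈ 2126.3, ∠ = arctan(2070/486) ≈ 76.79°
|T| = 10 · 4.5997e+06 / 4.4014e+06 ≈ 10.451
Gain = 20 log₁₀(10.451) ≈ 20.38 dB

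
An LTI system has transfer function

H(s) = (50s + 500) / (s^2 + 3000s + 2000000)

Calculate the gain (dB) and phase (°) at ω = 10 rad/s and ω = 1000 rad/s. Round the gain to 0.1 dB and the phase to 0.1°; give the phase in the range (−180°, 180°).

Substitute s = j10:
Numerator: 50(j10) + 500 = 500 + j500
Denominator: (j10)^2 + 3000(j10) + 2000000 = 1999900 + j30000
|N| = √(500² + 500²) ≈ 707.11, ∠N ≈ 45.00°
|D| = √(1999900² + 30000²) ≈ 2.0001e+06, ∠D ≈ 0.86°
|H| = 707.11 / 2.0001e+06 ≈ 0.00035354
Gain = 20 log₁₀(0.00035354) ≈ -69.03 dB
∠H = 45.00° − 0.86° = 44.14°

Substitute s = j1000:
Numerator: 50(j1000) + 500 = 500 + j50000
Denominator: (j1000)^2 + 3000(j1000) + 2000000 = 1000000 + j3000000
|N| = √(500² + 50000²) ≈ 50002, ∠N ≈ 89.43°
|D| = √(1000000² + 3000000²) ≈ 3.1623e+06, ∠D ≈ 71.57°
|H| = 50002 / 3.1623e+06 ≈ 0.015812
Gain = 20 log₁₀(0.015812) ≈ -36.02 dB
∠H = 89.43° − 71.57° = 17.86°

ω = 10: -69.0 dB, 44.1°; ω = 1000: -36.0 dB, 17.9°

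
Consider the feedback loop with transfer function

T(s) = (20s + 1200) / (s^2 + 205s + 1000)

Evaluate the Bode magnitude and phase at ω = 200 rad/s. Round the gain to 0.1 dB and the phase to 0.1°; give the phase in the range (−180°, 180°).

-22.6 dB, -60.3°

Substitute s = j200:
Numerator: 20(j200) + 1200 = 1200 + j4000
Denominator: (j200)^2 + 205(j200) + 1000 = -39000 + j41000
|N| = √(1200² + 4000²) ≈ 4176.1, ∠N ≈ 73.30°
|D| = √(39000² + 41000²) ≈ 56586, ∠D ≈ 133.57°
|T| = 4176.1 / 56586 ≈ 0.073801
Gain = 20 log₁₀(0.073801) ≈ -22.64 dB
∠T = 73.30° − 133.57° = -60.27°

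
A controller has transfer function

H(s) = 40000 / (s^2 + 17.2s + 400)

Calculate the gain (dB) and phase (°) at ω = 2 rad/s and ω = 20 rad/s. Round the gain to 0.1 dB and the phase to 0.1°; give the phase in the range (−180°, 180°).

At s = jω = j2:
quadratic: (j2)² + 17.2·j2 + 400 = 396 + j34.4 → |·| ≈ 397.49, ∠ ≈ 4.96°
|H| = 40000 / 397.49 ≈ 100.63
Gain = 20 log₁₀(100.63) ≈ 40.05 dB
∠H = 0.00° − 4.96° = -4.96°

At s = jω = j20:
quadratic: (j20)² + 17.2·j20 + 400 = 0 + j344 → |·| ≈ 344, ∠ ≈ 90.00°
|H| = 40000 / 344 ≈ 116.28
Gain = 20 log₁₀(116.28) ≈ 41.31 dB
∠H = 0.00° − 90.00° = -90.00°

ω = 2: 40.1 dB, -5.0°; ω = 20: 41.3 dB, -90.0°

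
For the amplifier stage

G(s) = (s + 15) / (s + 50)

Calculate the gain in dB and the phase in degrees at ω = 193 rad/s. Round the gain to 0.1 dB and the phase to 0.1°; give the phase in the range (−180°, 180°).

-0.3 dB, 10.1°

At s = jω = j193:
zero (s+15): 15 + j193 → |·| = √(15²+193²) = √37474 ≈ 193.58, ∠ = arctan(193/15) ≈ 85.56°
pole (s+50): 50 + j193 → |·| = √(50²+193²) = √39749 ≈ 199.37, ∠ = arctan(193/50) ≈ 75.48°
|G| = 1 · 193.58 / 199.37 ≈ 0.97096
Gain = 20 log₁₀(0.97096) ≈ -0.26 dB
∠G = 85.56° − 75.48° = 10.08°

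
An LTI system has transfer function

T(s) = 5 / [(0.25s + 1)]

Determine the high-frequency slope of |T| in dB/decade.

Each pole contributes −20 dB/decade at high frequency; each zero contributes +20 dB/decade.
Net: 0 zero(s) − 1 pole(s) → -20 dB/decade.

-20 dB/decade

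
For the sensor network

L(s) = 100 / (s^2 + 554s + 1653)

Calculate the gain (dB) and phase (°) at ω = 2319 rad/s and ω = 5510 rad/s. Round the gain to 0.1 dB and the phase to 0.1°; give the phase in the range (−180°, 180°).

ω = 2319: -94.9 dB, -166.6°; ω = 5510: -109.7 dB, -174.3°

Substitute s = j2319:
Numerator: 100 = 100 + j0
Denominator: (j2319)^2 + 554(j2319) + 1653 = -5376108 + j1284726
|N| = √(100² + 0²) ≈ 100, ∠N ≈ 0.00°
|D| = √(5376108² + 1284726²) ≈ 5.5275e+06, ∠D ≈ 166.56°
|L| = 100 / 5.5275e+06 ≈ 1.8091e-05
Gain = 20 log₁₀(1.8091e-05) ≈ -94.85 dB
∠L = 0.00° − 166.56° = -166.56°

Substitute s = j5510:
Numerator: 100 = 100 + j0
Denominator: (j5510)^2 + 554(j5510) + 1653 = -30358447 + j3052540
|N| = √(100² + 0²) ≈ 100, ∠N ≈ 0.00°
|D| = √(30358447² + 3052540²) ≈ 3.0512e+07, ∠D ≈ 174.26°
|L| = 100 / 3.0512e+07 ≈ 3.2774e-06
Gain = 20 log₁₀(3.2774e-06) ≈ -109.69 dB
∠L = 0.00° − 174.26° = -174.26°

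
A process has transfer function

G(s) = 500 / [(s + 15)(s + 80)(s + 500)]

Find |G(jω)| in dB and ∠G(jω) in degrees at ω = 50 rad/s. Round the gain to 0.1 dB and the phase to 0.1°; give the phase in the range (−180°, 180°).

-73.9 dB, -111.0°

At s = jω = j50:
pole (s+15): 15 + j50 → |·| = √(15²+50²) = √2725 ≈ 52.202, ∠ = arctan(50/15) ≈ 73.30°
pole (s+80): 80 + j50 → |·| = √(80²+50²) = √8900 ≈ 94.34, ∠ = arctan(50/80) ≈ 32.01°
pole (s+500): 500 + j50 → |·| = √(500²+50²) = √252500 ≈ 502.49, ∠ = arctan(50/500) ≈ 5.71°
|G| = 500 / 2.4746e+06 ≈ 0.00020205
Gain = 20 log₁₀(0.00020205) ≈ -73.89 dB
∠G = 0.00° − 111.02° = -111.02°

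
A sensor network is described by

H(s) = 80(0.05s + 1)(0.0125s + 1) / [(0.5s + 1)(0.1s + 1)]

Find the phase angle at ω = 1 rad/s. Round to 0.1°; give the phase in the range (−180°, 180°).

At ω = 1 rad/s:
zero (1 + j1·0.05) = 1 + j0.05 → |·| ≈ 1.0012, ∠ ≈ 2.86°
zero (1 + j1·0.0125) = 1 + j0.0125 → |·| ≈ 1.0001, ∠ ≈ 0.72°
pole (1 + j1·0.5) = 1 + j0.5 → |·| ≈ 1.118, ∠ ≈ 26.57°
pole (1 + j1·0.1) = 1 + j0.1 → |·| ≈ 1.005, ∠ ≈ 5.71°
∠H = (2.86° + 0.72°) − (26.57° + 5.71°) = -28.70°

-28.7°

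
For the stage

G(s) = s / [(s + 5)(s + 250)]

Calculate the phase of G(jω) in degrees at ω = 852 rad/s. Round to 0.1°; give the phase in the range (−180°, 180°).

-73.3°

At s = jω = j852:
zero at origin: s = j852 → |·| = 852, ∠ = 90.00°
pole (s+5): 5 + j852 → |·| = √(5²+852²) = √725929 ≈ 852.01, ∠ = arctan(852/5) ≈ 89.66°
pole (s+250): 250 + j852 → |·| = √(250²+852²) = √788404 ≈ 887.92, ∠ = arctan(852/250) ≈ 73.65°
∠G = 90.00° − 163.31° = -73.31°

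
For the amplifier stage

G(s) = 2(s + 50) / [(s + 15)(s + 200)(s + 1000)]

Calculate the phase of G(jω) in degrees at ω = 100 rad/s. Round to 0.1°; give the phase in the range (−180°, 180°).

At s = jω = j100:
zero (s+50): 50 + j100 → |·| = √(50²+100²) = √12500 ≈ 111.8, ∠ = arctan(100/50) ≈ 63.43°
pole (s+15): 15 + j100 → |·| = √(15²+100²) = √10225 ≈ 101.12, ∠ = arctan(100/15) ≈ 81.47°
pole (s+200): 200 + j100 → |·| = √(200²+100²) = √50000 ≈ 223.61, ∠ = arctan(100/200) ≈ 26.57°
pole (s+1000): 1000 + j100 → |·| = √(1000²+100²) = √1010000 ≈ 1005, ∠ = arctan(100/1000) ≈ 5.71°
∠G = 63.43° − 113.75° = -50.32°

-50.3°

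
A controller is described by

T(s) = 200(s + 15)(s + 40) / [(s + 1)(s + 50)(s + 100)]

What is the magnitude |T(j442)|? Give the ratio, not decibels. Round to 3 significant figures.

0.441

At s = jω = j442:
zero (s+15): 15 + j442 → |·| = √(15²+442²) = √195589 ≈ 442.25, ∠ = arctan(442/15) ≈ 88.06°
zero (s+40): 40 + j442 → |·| = √(40²+442²) = √196964 ≈ 443.81, ∠ = arctan(442/40) ≈ 84.83°
pole (s+1): 1 + j442 → |·| = √(1²+442²) = √195365 ≈ 442, ∠ = arctan(442/1) ≈ 89.87°
pole (s+50): 50 + j442 → |·| = √(50²+442²) = √197864 ≈ 444.82, ∠ = arctan(442/50) ≈ 83.55°
pole (s+100): 100 + j442 → |·| = √(100²+442²) = √205364 ≈ 453.17, ∠ = arctan(442/100) ≈ 77.25°
|T| = 200 · 1.9627e+05 / 8.9098e+07 ≈ 0.44057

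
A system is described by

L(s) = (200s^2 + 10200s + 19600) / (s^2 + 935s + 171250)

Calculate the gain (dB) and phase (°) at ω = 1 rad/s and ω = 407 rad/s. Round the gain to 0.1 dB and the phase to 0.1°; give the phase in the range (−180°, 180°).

Substitute s = j1:
Numerator: 200(j1)^2 + 10200(j1) + 19600 = 19400 + j10200
Denominator: (j1)^2 + 935(j1) + 171250 = 171249 + j935
|N| = √(19400² + 10200²) ≈ 21918, ∠N ≈ 27.73°
|D| = √(171249² + 935²) ≈ 1.7125e+05, ∠D ≈ 0.31°
|L| = 21918 / 1.7125e+05 ≈ 0.12799
Gain = 20 log₁₀(0.12799) ≈ -17.86 dB
∠L = 27.73° − 0.31° = 27.42°

Substitute s = j407:
Numerator: 200(j407)^2 + 10200(j407) + 19600 = -33110200 + j4151400
Denominator: (j407)^2 + 935(j407) + 171250 = 5601 + j380545
|N| = √(33110200² + 4151400²) ≈ 3.3369e+07, ∠N ≈ 172.85°
|D| = √(5601² + 380545²) ≈ 3.8059e+05, ∠D ≈ 89.16°
|L| = 3.3369e+07 / 3.8059e+05 ≈ 87.677
Gain = 20 log₁₀(87.677) ≈ 38.86 dB
∠L = 172.85° − 89.16° = 83.69°

ω = 1: -17.9 dB, 27.4°; ω = 407: 38.9 dB, 83.7°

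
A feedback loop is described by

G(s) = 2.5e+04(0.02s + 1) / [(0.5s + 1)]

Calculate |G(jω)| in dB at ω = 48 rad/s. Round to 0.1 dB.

At ω = 48 rad/s:
zero (1 + j48·0.02) = 1 + j0.96 → |·| ≈ 1.3862, ∠ ≈ 43.83°
pole (1 + j48·0.5) = 1 + j24 → |·| ≈ 24.021, ∠ ≈ 87.61°
|G| = 2.5e+04 · 1.3862 / (24.021) ≈ 1442.7
Gain = 20 log₁₀(1442.7) ≈ 63.18 dB

63.2 dB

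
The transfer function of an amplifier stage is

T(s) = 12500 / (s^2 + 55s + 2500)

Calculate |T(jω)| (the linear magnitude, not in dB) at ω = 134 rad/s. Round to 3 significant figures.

0.730

At s = jω = j134:
quadratic: (j134)² + 55·j134 + 2500 = -15456 + j7370 → |·| ≈ 17123, ∠ ≈ 154.51°
|T| = 12500 / 17123 ≈ 0.73001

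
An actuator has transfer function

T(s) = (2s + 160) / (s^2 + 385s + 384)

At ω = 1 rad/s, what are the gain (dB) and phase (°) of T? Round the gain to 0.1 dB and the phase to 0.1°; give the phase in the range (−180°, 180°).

Substitute s = j1:
Numerator: 2(j1) + 160 = 160 + j2
Denominator: (j1)^2 + 385(j1) + 384 = 383 + j385
|N| = √(160² + 2²) ≈ 160.01, ∠N ≈ 0.72°
|D| = √(383² + 385²) ≈ 543.06, ∠D ≈ 45.15°
|T| = 160.01 / 543.06 ≈ 0.29465
Gain = 20 log₁₀(0.29465) ≈ -10.61 dB
∠T = 0.72° − 45.15° = -44.43°

-10.6 dB, -44.4°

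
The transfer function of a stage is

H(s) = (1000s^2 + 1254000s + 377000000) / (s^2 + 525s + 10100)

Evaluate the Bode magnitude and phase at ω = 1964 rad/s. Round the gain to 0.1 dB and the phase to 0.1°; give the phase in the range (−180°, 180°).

60.6 dB, -20.3°

Substitute s = j1964:
Numerator: 1000(j1964)^2 + 1254000(j1964) + 377000000 = -3480296000 + j2462856000
Denominator: (j1964)^2 + 525(j1964) + 10100 = -3847196 + j1031100
|N| = √(3480296000² + 2462856000²) ≈ 4.2636e+09, ∠N ≈ 144.71°
|D| = √(3847196² + 1031100²) ≈ 3.983e+06, ∠D ≈ 165.00°
|H| = 4.2636e+09 / 3.983e+06 ≈ 1070.4
Gain = 20 log₁₀(1070.4) ≈ 60.59 dB
∠H = 144.71° − 165.00° = -20.29°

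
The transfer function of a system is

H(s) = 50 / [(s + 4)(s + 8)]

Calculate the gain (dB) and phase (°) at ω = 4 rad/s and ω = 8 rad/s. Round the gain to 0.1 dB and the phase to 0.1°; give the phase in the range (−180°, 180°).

At s = jω = j4:
pole (s+4): 4 + j4 → |·| = √(4²+4²) = √32 ≈ 5.6569, ∠ = arctan(4/4) ≈ 45.00°
pole (s+8): 8 + j4 → |·| = √(8²+4²) = √80 ≈ 8.9443, ∠ = arctan(4/8) ≈ 26.57°
|H| = 50 / 50.597 ≈ 0.9882
Gain = 20 log₁₀(0.9882) ≈ -0.10 dB
∠H = 0.00° − 71.57° = -71.57°

At s = jω = j8:
pole (s+4): 4 + j8 → |·| = √(4²+8²) = √80 ≈ 8.9443, ∠ = arctan(8/4) ≈ 63.43°
pole (s+8): 8 + j8 → |·| = √(8²+8²) = √128 ≈ 11.314, ∠ = arctan(8/8) ≈ 45.00°
|H| = 50 / 101.2 ≈ 0.49407
Gain = 20 log₁₀(0.49407) ≈ -6.12 dB
∠H = 0.00° − 108.43° = -108.43°

ω = 4: -0.1 dB, -71.6°; ω = 8: -6.1 dB, -108.4°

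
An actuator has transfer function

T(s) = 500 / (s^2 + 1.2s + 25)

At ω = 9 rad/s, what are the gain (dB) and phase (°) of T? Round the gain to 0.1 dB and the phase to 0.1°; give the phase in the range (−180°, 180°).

18.9 dB, -169.1°

At s = jω = j9:
quadratic: (j9)² + 1.2·j9 + 25 = -56 + j10.8 → |·| ≈ 57.032, ∠ ≈ 169.08°
|T| = 500 / 57.032 ≈ 8.767
Gain = 20 log₁₀(8.767) ≈ 18.86 dB
∠T = 0.00° − 169.08° = -169.08°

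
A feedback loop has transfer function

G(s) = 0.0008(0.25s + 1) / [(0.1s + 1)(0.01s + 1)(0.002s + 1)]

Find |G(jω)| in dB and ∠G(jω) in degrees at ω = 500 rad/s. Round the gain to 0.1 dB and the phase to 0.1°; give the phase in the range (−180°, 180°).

At ω = 500 rad/s:
zero (1 + j500·0.25) = 1 + j125 → |·| ≈ 125, ∠ ≈ 89.54°
pole (1 + j500·0.1) = 1 + j50 → |·| ≈ 50.01, ∠ ≈ 88.85°
pole (1 + j500·0.01) = 1 + j5 → |·| ≈ 5.099, ∠ ≈ 78.69°
pole (1 + j500·0.002) = 1 + j1 → |·| ≈ 1.4142, ∠ ≈ 45.00°
|G| = 0.0008 · 125 / (50.01 · 5.099 · 1.4142) ≈ 0.0002773
Gain = 20 log₁₀(0.0002773) ≈ -71.14 dB
∠G = (89.54°) − (88.85° + 78.69° + 45.00°) = -123.00°

-71.1 dB, -123.0°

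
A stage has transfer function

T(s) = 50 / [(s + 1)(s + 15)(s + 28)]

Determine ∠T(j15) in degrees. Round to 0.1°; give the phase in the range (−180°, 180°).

-159.4°

At s = jω = j15:
pole (s+1): 1 + j15 → |·| = √(1²+15²) = √226 ≈ 15.033, ∠ = arctan(15/1) ≈ 86.19°
pole (s+15): 15 + j15 → |·| = √(15²+15²) = √450 ≈ 21.213, ∠ = arctan(15/15) ≈ 45.00°
pole (s+28): 28 + j15 → |·| = √(28²+15²) = √1009 ≈ 31.765, ∠ = arctan(15/28) ≈ 28.18°
∠T = 0.00° − 159.37° = -159.37°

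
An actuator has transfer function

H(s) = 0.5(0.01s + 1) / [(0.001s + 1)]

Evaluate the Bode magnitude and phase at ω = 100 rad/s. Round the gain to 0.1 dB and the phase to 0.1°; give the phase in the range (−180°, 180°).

At ω = 100 rad/s:
zero (1 + j100·0.01) = 1 + j1 → |·| ≈ 1.4142, ∠ ≈ 45.00°
pole (1 + j100·0.001) = 1 + j0.1 → |·| ≈ 1.005, ∠ ≈ 5.71°
|H| = 0.5 · 1.4142 / (1.005) ≈ 0.70358
Gain = 20 log₁₀(0.70358) ≈ -3.05 dB
∠H = (45.00°) − (5.71°) = 39.29°

-3.1 dB, 39.3°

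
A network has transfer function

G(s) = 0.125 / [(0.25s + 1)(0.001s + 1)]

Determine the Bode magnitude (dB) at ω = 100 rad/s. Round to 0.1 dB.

At ω = 100 rad/s:
pole (1 + j100·0.25) = 1 + j25 → |·| ≈ 25.02, ∠ ≈ 87.71°
pole (1 + j100·0.001) = 1 + j0.1 → |·| ≈ 1.005, ∠ ≈ 5.71°
|G| = 0.125 · 1 / (25.02 · 1.005) ≈ 0.0049711
Gain = 20 log₁₀(0.0049711) ≈ -46.07 dB

-46.1 dB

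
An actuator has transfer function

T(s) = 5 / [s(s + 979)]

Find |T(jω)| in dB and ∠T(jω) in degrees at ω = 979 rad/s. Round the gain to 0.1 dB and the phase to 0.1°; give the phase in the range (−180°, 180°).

-108.7 dB, -135.0°

At s = jω = j979:
pole (s+979): 979 + j979 → |·| = √(979²+979²) = √1916882 ≈ 1384.5, ∠ = arctan(979/979) ≈ 45.00°
pole at origin: |s| = 979, ∠ = 90.00° (in denominator)
|T| = 5 / 1.3554e+06 ≈ 3.6889e-06
Gain = 20 log₁₀(3.6889e-06) ≈ -108.66 dB
∠T = 0.00° − 135.00° = -135.00°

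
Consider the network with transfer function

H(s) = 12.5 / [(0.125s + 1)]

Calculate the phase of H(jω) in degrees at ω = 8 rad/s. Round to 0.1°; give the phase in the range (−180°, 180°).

-45.0°

At ω = 8 rad/s:
pole (1 + j8·0.125) = 1 + j1 → |·| ≈ 1.4142, ∠ ≈ 45.00°
∠H = (0°) − (45.00°) = -45.00°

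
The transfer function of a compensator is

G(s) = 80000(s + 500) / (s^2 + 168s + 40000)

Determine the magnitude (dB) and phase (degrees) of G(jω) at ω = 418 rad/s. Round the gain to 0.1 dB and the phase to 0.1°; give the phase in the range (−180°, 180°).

At s = jω = j418:
zero (s+500): 500 + j418 → |·| = √(500²+418²) = √424724 ≈ 651.71, ∠ = arctan(418/500) ≈ 39.90°
quadratic: (j418)² + 168·j418 + 40000 = -134724 + j70224 → |·| ≈ 1.5193e+05, ∠ ≈ 152.47°
|G| = 80000 · 651.71 / 1.5193e+05 ≈ 343.16
Gain = 20 log₁₀(343.16) ≈ 50.71 dB
∠G = 39.90° − 152.47° = -112.57°

50.7 dB, -112.6°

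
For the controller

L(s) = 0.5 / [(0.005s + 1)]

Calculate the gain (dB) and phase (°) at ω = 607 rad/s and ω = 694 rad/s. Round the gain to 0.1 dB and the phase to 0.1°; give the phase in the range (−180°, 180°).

ω = 607: -16.1 dB, -71.8°; ω = 694: -17.2 dB, -73.9°

At ω = 607 rad/s:
pole (1 + j607·0.005) = 1 + j3.035 → |·| ≈ 3.1955, ∠ ≈ 71.76°
|L| = 0.5 · 1 / (3.1955) ≈ 0.15647
Gain = 20 log₁₀(0.15647) ≈ -16.11 dB
∠L = (0°) − (71.76°) = -71.76°

At ω = 694 rad/s:
pole (1 + j694·0.005) = 1 + j3.47 → |·| ≈ 3.6112, ∠ ≈ 73.92°
|L| = 0.5 · 1 / (3.6112) ≈ 0.13846
Gain = 20 log₁₀(0.13846) ≈ -17.17 dB
∠L = (0°) − (73.92°) = -73.92°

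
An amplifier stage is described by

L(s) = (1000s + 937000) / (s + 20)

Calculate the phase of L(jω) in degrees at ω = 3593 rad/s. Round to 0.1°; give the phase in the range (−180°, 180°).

-14.3°

Substitute s = j3593:
Numerator: 1000(j3593) + 937000 = 937000 + j3593000
Denominator: (j3593) + 20 = 20 + j3593
|N| = √(937000² + 3593000²) ≈ 3.7132e+06, ∠N ≈ 75.38°
|D| = √(20² + 3593²) ≈ 3593.1, ∠D ≈ 89.68°
∠L = 75.38° − 89.68° = -14.30°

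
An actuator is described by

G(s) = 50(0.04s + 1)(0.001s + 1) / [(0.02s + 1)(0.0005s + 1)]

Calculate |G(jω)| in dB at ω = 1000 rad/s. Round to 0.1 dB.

42.0 dB

At ω = 1000 rad/s:
zero (1 + j1000·0.04) = 1 + j40 → |·| ≈ 40.012, ∠ ≈ 88.57°
zero (1 + j1000·0.001) = 1 + j1 → |·| ≈ 1.4142, ∠ ≈ 45.00°
pole (1 + j1000·0.02) = 1 + j20 → |·| ≈ 20.025, ∠ ≈ 87.14°
pole (1 + j1000·0.0005) = 1 + j0.5 → |·| ≈ 1.118, ∠ ≈ 26.57°
|G| = 50 · 40.012 · 1.4142 / (20.025 · 1.118) ≈ 126.37
Gain = 20 log₁₀(126.37) ≈ 42.03 dB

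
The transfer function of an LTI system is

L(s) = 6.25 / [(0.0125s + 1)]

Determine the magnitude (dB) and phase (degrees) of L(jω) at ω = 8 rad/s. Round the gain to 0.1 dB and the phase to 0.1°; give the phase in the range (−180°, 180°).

15.9 dB, -5.7°

At ω = 8 rad/s:
pole (1 + j8·0.0125) = 1 + j0.1 → |·| ≈ 1.005, ∠ ≈ 5.71°
|L| = 6.25 · 1 / (1.005) ≈ 6.2189
Gain = 20 log₁₀(6.2189) ≈ 15.87 dB
∠L = (0°) − (5.71°) = -5.71°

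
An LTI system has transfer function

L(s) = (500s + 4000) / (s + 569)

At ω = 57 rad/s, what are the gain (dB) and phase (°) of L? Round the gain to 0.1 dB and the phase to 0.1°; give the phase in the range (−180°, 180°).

34.0 dB, 76.3°

Substitute s = j57:
Numerator: 500(j57) + 4000 = 4000 + j28500
Denominator: (j57) + 569 = 569 + j57
|N| = √(4000² + 28500²) ≈ 28779, ∠N ≈ 82.01°
|D| = √(569² + 57²) ≈ 571.85, ∠D ≈ 5.72°
|L| = 28779 / 571.85 ≈ 50.326
Gain = 20 log₁₀(50.326) ≈ 34.04 dB
∠L = 82.01° − 5.72° = 76.29°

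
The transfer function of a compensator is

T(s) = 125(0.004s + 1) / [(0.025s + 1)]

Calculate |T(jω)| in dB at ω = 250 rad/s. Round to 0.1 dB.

28.9 dB

At ω = 250 rad/s:
zero (1 + j250·0.004) = 1 + j1 → |·| ≈ 1.4142, ∠ ≈ 45.00°
pole (1 + j250·0.025) = 1 + j6.25 → |·| ≈ 6.3295, ∠ ≈ 80.91°
|T| = 125 · 1.4142 / (6.3295) ≈ 27.929
Gain = 20 log₁₀(27.929) ≈ 28.92 dB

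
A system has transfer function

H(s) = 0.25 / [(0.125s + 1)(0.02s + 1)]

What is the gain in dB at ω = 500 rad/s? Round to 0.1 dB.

At ω = 500 rad/s:
pole (1 + j500·0.125) = 1 + j62.5 → |·| ≈ 62.508, ∠ ≈ 89.08°
pole (1 + j500·0.02) = 1 + j10 → |·| ≈ 10.05, ∠ ≈ 84.29°
|H| = 0.25 · 1 / (62.508 · 10.05) ≈ 0.00039796
Gain = 20 log₁₀(0.00039796) ≈ -68.00 dB

-68.0 dB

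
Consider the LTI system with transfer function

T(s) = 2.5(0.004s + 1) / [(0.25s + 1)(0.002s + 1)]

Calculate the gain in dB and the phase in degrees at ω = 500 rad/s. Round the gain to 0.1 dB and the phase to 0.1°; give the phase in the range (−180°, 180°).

-30.0 dB, -71.1°

At ω = 500 rad/s:
zero (1 + j500·0.004) = 1 + j2 → |·| ≈ 2.2361, ∠ ≈ 63.43°
pole (1 + j500·0.25) = 1 + j125 → |·| ≈ 125, ∠ ≈ 89.54°
pole (1 + j500·0.002) = 1 + j1 → |·| ≈ 1.4142, ∠ ≈ 45.00°
|T| = 2.5 · 2.2361 / (125 · 1.4142) ≈ 0.031624
Gain = 20 log₁₀(0.031624) ≈ -30.00 dB
∠T = (63.43°) − (89.54° + 45.00°) = -71.11°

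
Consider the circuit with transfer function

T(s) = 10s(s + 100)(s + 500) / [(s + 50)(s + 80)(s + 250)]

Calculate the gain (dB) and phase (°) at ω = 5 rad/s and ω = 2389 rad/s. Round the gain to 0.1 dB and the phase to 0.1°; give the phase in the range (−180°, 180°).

ω = 5: 7.9 dB, 83.0°; ω = 2389: 20.1 dB, -5.1°

At s = jω = j5:
zero (s+100): 100 + j5 → |·| = √(100²+5²) = √10025 ≈ 100.12, ∠ = arctan(5/100) ≈ 2.86°
zero (s+500): 500 + j5 → |·| = √(500²+5²) = √250025 ≈ 500.02, ∠ = arctan(5/500) ≈ 0.57°
zero at origin: s = j5 → |·| = 5, ∠ = 90.00°
pole (s+50): 50 + j5 → |·| = √(50²+5²) = √2525 ≈ 50.249, ∠ = arctan(5/50) ≈ 5.71°
pole (s+80): 80 + j5 → |·| = √(80²+5²) = √6425 ≈ 80.156, ∠ = arctan(5/80) ≈ 3.58°
pole (s+250): 250 + j5 → |·| = √(250²+5²) = √62525 ≈ 250.05, ∠ = arctan(5/250) ≈ 1.15°
|T| = 10 · 2.5031e+05 / 1.0071e+06 ≈ 2.4855
Gain = 20 log₁₀(2.4855) ≈ 7.91 dB
∠T = 93.43° − 10.44° = 82.99°

At s = jω = j2389:
zero (s+100): 100 + j2389 → |·| = √(100²+2389²) = √5717321 ≈ 2391.1, ∠ = arctan(2389/100) ≈ 87.60°
zero (s+500): 500 + j2389 → |·| = √(500²+2389²) = √5957321 ≈ 2440.8, ∠ = arctan(2389/500) ≈ 78.18°
zero at origin: s = j2389 → |·| = 2389, ∠ = 90.00°
pole (s+50): 50 + j2389 → |·| = √(50²+2389²) = √5709821 ≈ 2389.5, ∠ = arctan(2389/50) ≈ 88.80°
pole (s+80): 80 + j2389 → |·| = √(80²+2389²) = √5713721 ≈ 2390.3, ∠ = arctan(2389/80) ≈ 88.08°
pole (s+250): 250 + j2389 → |·| = √(250²+2389²) = √5769821 ≈ 2402, ∠ = arctan(2389/250) ≈ 84.03°
|T| = 10 · 1.3943e+10 / 1.3719e+10 ≈ 10.163
Gain = 20 log₁₀(10.163) ≈ 20.14 dB
∠T = 255.78° − 260.91° = -5.13°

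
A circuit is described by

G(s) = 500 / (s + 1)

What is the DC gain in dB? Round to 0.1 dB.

54.0 dB

G(0) = 500 / 1 = 500
20 log₁₀(500) ≈ 53.98 dB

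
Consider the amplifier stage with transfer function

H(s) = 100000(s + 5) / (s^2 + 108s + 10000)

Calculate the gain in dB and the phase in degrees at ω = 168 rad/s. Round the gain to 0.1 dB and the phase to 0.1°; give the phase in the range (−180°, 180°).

At s = jω = j168:
zero (s+5): 5 + j168 → |·| = √(5²+168²) = √28249 ≈ 168.07, ∠ = arctan(168/5) ≈ 88.30°
quadratic: (j168)² + 108·j168 + 10000 = -18224 + j18144 → |·| ≈ 25716, ∠ ≈ 135.13°
|H| = 100000 · 168.07 / 25716 ≈ 653.56
Gain = 20 log₁₀(653.56) ≈ 56.31 dB
∠H = 88.30° − 135.13° = -46.83°

56.3 dB, -46.8°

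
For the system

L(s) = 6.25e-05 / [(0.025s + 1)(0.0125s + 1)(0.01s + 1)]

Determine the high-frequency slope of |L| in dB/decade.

-60 dB/decade

Each pole contributes −20 dB/decade at high frequency; each zero contributes +20 dB/decade.
Net: 0 zero(s) − 3 pole(s) → -60 dB/decade.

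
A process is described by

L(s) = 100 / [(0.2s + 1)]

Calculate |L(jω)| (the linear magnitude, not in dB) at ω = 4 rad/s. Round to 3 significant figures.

At ω = 4 rad/s:
pole (1 + j4·0.2) = 1 + j0.8 → |·| ≈ 1.2806, ∠ ≈ 38.66°
|L| = 100 · 1 / (1.2806) ≈ 78.088

78.1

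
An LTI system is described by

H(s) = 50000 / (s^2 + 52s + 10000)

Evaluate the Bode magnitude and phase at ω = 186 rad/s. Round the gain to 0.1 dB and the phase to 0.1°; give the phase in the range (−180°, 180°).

At s = jω = j186:
quadratic: (j186)² + 52·j186 + 10000 = -24596 + j9672 → |·| ≈ 26429, ∠ ≈ 158.53°
|H| = 50000 / 26429 ≈ 1.8919
Gain = 20 log₁₀(1.8919) ≈ 5.54 dB
∠H = 0.00° − 158.53° = -158.53°

5.5 dB, -158.5°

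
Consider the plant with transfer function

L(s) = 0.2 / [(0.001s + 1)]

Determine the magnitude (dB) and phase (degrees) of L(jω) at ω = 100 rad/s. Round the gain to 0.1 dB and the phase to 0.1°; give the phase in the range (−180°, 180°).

At ω = 100 rad/s:
pole (1 + j100·0.001) = 1 + j0.1 → |·| ≈ 1.005, ∠ ≈ 5.71°
|L| = 0.2 · 1 / (1.005) ≈ 0.199
Gain = 20 log₁₀(0.199) ≈ -14.02 dB
∠L = (0°) − (5.71°) = -5.71°

-14.0 dB, -5.7°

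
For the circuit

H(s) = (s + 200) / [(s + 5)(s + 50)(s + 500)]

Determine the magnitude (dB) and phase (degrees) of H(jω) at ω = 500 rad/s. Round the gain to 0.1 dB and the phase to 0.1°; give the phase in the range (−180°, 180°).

At s = jω = j500:
zero (s+200): 200 + j500 → |·| = √(200²+500²) = √290000 ≈ 538.52, ∠ = arctan(500/200) ≈ 68.20°
pole (s+5): 5 + j500 → |·| = √(5²+500²) = √250025 ≈ 500.02, ∠ = arctan(500/5) ≈ 89.43°
pole (s+50): 50 + j500 → |·| = √(50²+500²) = √252500 ≈ 502.49, ∠ = arctan(500/50) ≈ 84.29°
pole (s+500): 500 + j500 → |·| = √(500²+500²) = √500000 ≈ 707.11, ∠ = arctan(500/500) ≈ 45.00°
|H| = 1 · 538.52 / 1.7766e+08 ≈ 3.0312e-06
Gain = 20 log₁₀(3.0312e-06) ≈ -110.37 dB
∠H = 68.20° − 218.72° = -150.52°

-110.4 dB, -150.5°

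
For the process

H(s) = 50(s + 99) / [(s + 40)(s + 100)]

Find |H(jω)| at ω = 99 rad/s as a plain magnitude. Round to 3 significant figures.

At s = jω = j99:
zero (s+99): 99 + j99 → |·| = √(99²+99²) = √19602 ≈ 140.01, ∠ = arctan(99/99) ≈ 45.00°
pole (s+40): 40 + j99 → |·| = √(40²+99²) = √11401 ≈ 106.78, ∠ = arctan(99/40) ≈ 68.00°
pole (s+100): 100 + j99 → |·| = √(100²+99²) = √19801 ≈ 140.72, ∠ = arctan(99/100) ≈ 44.71°
|H| = 50 · 140.01 / 15026 ≈ 0.46589

0.466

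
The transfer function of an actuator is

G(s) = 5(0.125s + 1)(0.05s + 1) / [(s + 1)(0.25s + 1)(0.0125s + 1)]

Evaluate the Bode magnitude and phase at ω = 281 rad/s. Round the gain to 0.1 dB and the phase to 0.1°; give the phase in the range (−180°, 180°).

-29.3 dB, -78.8°

At ω = 281 rad/s:
zero (1 + j281·0.125) = 1 + j35.125 → |·| ≈ 35.139, ∠ ≈ 88.37°
zero (1 + j281·0.05) = 1 + j14.05 → |·| ≈ 14.086, ∠ ≈ 85.93°
pole (1 + j281·1) = 1 + j281 → |·| ≈ 281, ∠ ≈ 89.80°
pole (1 + j281·0.25) = 1 + j70.25 → |·| ≈ 70.257, ∠ ≈ 89.18°
pole (1 + j281·0.0125) = 1 + j3.5125 → |·| ≈ 3.6521, ∠ ≈ 74.11°
|G| = 5 · 35.139 · 14.086 / (281 · 70.257 · 3.6521) ≈ 0.034325
Gain = 20 log₁₀(0.034325) ≈ -29.29 dB
∠G = (88.37° + 85.93°) − (89.80° + 89.18° + 74.11°) = -78.79°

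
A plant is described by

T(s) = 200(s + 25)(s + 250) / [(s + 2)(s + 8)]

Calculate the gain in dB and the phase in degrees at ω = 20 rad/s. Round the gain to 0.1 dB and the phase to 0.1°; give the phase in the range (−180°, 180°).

At s = jω = j20:
zero (s+25): 25 + j20 → |·| = √(25²+20²) = √1025 ≈ 32.016, ∠ = arctan(20/25) ≈ 38.66°
zero (s+250): 250 + j20 → |·| = √(250²+20²) = √62900 ≈ 250.8, ∠ = arctan(20/250) ≈ 4.57°
pole (s+2): 2 + j20 → |·| = √(2²+20²) = √404 ≈ 20.1, ∠ = arctan(20/2) ≈ 84.29°
pole (s+8): 8 + j20 → |·| = √(8²+20²) = √464 ≈ 21.541, ∠ = arctan(20/8) ≈ 68.20°
|T| = 200 · 8029.6 / 432.97 ≈ 3709.1
Gain = 20 log₁₀(3709.1) ≈ 71.39 dB
∠T = 43.23° − 152.49° = -109.26°

71.4 dB, -109.3°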